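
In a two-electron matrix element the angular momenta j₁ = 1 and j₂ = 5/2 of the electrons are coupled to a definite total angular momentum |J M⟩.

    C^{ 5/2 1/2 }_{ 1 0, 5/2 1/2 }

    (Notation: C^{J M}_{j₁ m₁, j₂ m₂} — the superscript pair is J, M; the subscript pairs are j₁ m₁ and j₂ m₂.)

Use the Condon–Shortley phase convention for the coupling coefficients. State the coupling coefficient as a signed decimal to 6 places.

−√(1/35) ≈ -0.169031

j₁+j₂−J=1  J+j₁−j₂=1  J−j₁+j₂=4  j₁+j₂+J+1=7
(j₁±m₁, j₂±m₂, J±M) = (1,1,3,2,3,2)
P² = 144/35
sum k=0..1:
  [0] +1/6 = 1/6
  [1] −1/4 = -1/4
S = -1/12
C² = P²·S² = 1/35 ; C = -0.169031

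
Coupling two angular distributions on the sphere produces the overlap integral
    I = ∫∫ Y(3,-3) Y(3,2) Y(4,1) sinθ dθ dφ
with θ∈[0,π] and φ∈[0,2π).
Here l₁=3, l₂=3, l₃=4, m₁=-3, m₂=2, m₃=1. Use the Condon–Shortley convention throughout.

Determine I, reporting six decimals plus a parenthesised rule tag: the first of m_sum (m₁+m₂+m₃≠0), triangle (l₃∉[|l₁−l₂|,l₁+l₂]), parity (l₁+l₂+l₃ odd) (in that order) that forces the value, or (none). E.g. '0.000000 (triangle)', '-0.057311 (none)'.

0.140463 (none)

Checks pass: Σm=0; 10 even; l₃=4∈[0,6].
(2·3+1)(2·3+1)(2·4+1) = 441
Δ: 2! 4! 4! / 11! → 1/34650
sum: t=0:+1/72 t=1:−1/16 t=2:+1/72 = -5/144
3j²(3 3 4; 0 0 0) = Δ·Π!·Σ² = 2/77  (sign -1)
sum: t=2:+1/288 = 1/288
3j²(3 3 4; -3 2 1) = Δ·Π!·Σ² = 5/231  (sign -1)
combine: 4πI² = 441·2/77·5/231 = 30/121
take √, sign +1: I = 0.14046335
No selection rule forces the value: the integral is nonzero (none).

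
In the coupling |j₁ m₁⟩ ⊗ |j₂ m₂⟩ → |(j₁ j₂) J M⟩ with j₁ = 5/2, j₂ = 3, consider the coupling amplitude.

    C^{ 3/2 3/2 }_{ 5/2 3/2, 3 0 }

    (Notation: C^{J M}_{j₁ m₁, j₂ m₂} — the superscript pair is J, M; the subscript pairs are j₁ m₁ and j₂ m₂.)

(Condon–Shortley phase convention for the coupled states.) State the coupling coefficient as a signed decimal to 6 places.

triangle: 4!*1!*2!/8! = 48/40320
(j±m)!: 4!*1!*3!*3!*3!*0! = 5184
prefactor² = (2J+1)*Δ*N² = 864/35
  k=1: −1/(1!*3!*0!*2!*1!*0!) = -1/12
Σ = -1/12  ⇒  CG² = 864/35*(-1/12)² = 6/35
CG = −√(6/35) = -0.414039

-0.414039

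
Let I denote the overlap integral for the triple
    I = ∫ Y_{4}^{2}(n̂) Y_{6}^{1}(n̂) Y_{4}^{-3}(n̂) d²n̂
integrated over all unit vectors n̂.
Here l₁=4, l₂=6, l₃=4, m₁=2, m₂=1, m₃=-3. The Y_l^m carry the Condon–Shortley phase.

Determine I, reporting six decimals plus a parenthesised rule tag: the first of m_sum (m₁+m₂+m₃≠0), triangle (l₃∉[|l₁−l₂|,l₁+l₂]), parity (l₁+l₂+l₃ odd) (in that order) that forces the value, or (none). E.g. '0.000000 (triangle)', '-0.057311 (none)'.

0.160153 (none)

m-sum 0 ✓  L=14 even ✓  2≤4≤10 ✓
Π(2lᵢ+1) = 9×13×9 = 1053
triangle coeff Δ(4,6,4) = 1/1261260
Σ_t [2,4]: t=2:+1/4608 t=3:−1/1296 t=4:+1/4608 = -7/20736
(3j)²=20/1287 [(4 6 4; 0 0 0)], sign=-1
Σ_t [1,2]: t=1:−1/86400 t=2:+1/11520 = 13/172800
(3j)²=13/660 [(4 6 4; 2 1 -3)], sign=-1
⇒ 4πI² = 39/121
I = (+1)√(39/121/(4π)) = 0.16015286
No selection rule forces the value: the integral is nonzero (none).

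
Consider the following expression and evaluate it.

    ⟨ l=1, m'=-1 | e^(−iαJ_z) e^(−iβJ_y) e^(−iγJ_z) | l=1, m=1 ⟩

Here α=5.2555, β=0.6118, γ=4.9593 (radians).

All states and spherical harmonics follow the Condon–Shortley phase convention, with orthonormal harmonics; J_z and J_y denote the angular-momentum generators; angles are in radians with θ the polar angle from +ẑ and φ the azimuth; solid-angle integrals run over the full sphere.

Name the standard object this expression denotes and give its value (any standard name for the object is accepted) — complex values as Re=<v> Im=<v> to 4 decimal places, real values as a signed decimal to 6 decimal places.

This is a Wigner D-matrix element — the rotation-matrix element ⟨l m'| R(α,β,γ) |l m⟩ in the angular-momentum basis.
D^1_{-1,1}(5.2555,0.6118,4.9593) = e^{-i·-1·5.2555}·d^1_{-1,1}(0.6118)·e^{-i·1·4.9593}. Compute d first:
c=cos(0.611800/2)=0.953576, s=sin(0.611800/2)=0.301152; N=√[1·2·2·1]=2.000000
The bounds max(0,m−m')=2 and min(l+m,l−m')=2 give 1 term
  k=2: (−1)^0·2.0000/(2)·0.9536^0·0.3012^2 = +0.090692
d^1_{-1,1}(0.6118) = +0.090692
D = (+0.516802-0.856105i)·(+0.090692)·(+0.244410+0.969672i) = +0.086743+0.026472i

Wigner D-matrix element, Re=0.0867 Im=0.0265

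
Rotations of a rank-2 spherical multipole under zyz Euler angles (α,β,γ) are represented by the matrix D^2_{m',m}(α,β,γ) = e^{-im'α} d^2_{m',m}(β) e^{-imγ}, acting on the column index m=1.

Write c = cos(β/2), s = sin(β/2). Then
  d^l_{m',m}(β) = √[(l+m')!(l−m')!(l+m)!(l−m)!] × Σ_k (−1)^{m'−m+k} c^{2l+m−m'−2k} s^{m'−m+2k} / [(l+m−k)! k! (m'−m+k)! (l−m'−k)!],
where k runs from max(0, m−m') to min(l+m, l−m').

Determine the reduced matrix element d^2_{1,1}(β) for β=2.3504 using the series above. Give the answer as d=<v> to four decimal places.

d^2_{1,1}(β=2.3504) via the finite sum:
With c≡cos(β/2)=0.385359 and s≡sin(β/2)=0.922767, N=[6·1·6·1]^{1/2}=6.000000
The bounds max(0,m−m')=0 and min(l+m,l−m')=1 give 2 terms
  k=0: (−1)^0·6.0000/(6)·0.3854^4·0.9228^0 = +0.022053
  k=1: (−1)^1·6.0000/(2)·0.3854^2·0.9228^2 = -0.379346
d^2_{1,1}(2.3504) = +0.022053 -0.379346 = -0.357293

d=-0.3573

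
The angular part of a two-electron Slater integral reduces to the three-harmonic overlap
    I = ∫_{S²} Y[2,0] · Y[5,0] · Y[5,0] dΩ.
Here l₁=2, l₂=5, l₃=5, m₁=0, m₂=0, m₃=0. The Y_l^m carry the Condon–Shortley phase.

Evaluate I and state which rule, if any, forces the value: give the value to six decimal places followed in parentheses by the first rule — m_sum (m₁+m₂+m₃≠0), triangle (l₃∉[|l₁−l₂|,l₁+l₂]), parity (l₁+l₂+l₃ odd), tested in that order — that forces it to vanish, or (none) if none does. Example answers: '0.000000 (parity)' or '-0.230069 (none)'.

m-sum 0 ✓  L=12 even ✓  3≤5≤7 ✓
Π(2lᵢ+1) = 5×11×11 = 605
triangle coeff Δ(2,5,5) = 1/38610
Σ_t [0,2]: t=0:+1/2880 t=1:−1/576 t=2:+1/2880 = -1/960
(3j)²=10/429 [(2 5 5; 0 0 0)], sign=+1
(m-triple is (0,0,0) — same symbol as above.)
⇒ 4πI² = 500/1521
I = (+1)√(500/1521/(4π)) = 0.16173926
No selection rule forces the value: the integral is nonzero (none).

0.161739 (none)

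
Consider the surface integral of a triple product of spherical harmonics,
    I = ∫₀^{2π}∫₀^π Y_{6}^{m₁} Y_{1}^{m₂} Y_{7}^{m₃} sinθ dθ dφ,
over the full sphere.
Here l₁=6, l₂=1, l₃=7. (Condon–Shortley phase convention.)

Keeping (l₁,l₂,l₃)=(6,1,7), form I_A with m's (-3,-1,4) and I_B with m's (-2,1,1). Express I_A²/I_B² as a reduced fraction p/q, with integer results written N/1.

11/3

l's match ⇒ only the (l;m) 3-j factors differ between A and B.
A: triangle coeff Δ(6,1,7) = 1/1365; Σ_t [0,0]: t=0:+1/4354560 = 1/4354560; (3j)²=11/273 [(6 1 7; -3 -1 4)], sign=-1
B: triangle coeff Δ(6,1,7) = 1/1365; Σ_t [0,0]: t=0:+1/1935360 = 1/1935360; (3j)²=1/91 [(6 1 7; -2 1 1)], sign=+1
I_A²/I_B² = (11/273)/(1/91) = 11/3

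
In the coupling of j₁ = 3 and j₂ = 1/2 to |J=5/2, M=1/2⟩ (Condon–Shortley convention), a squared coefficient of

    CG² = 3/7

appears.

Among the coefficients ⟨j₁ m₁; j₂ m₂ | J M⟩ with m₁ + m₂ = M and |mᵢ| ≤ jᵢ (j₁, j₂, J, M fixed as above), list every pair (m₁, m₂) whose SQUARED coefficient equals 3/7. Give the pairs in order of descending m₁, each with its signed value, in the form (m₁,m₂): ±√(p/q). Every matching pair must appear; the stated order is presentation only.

Admissible pairs with m₁+m₂ = M = 1/2: (0,1/2), (1,-1/2)
  (m₁,m₂)=(1,-1/2): CG² = 4/7, CG = +√(4/7)
  (m₁,m₂)=(0,1/2): CG² = 3/7, CG = −√(3/7)   ← matches the target
Pairs with CG² = 3/7: (0,1/2): −√(3/7)

(0,1/2): −√(3/7)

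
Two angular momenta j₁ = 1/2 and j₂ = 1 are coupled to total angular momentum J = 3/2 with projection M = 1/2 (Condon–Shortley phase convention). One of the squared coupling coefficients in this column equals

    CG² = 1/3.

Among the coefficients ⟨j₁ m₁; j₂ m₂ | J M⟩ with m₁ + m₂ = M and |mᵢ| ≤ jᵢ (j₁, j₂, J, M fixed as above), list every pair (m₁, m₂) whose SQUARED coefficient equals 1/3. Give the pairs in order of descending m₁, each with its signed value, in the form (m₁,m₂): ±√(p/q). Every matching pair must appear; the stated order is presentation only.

Admissible pairs with m₁+m₂ = M = 1/2: (-1/2,1), (1/2,0)
  (m₁,m₂)=(1/2,0): CG² = 2/3, CG = +√(2/3)
  (m₁,m₂)=(-1/2,1): CG² = 1/3, CG = +√(1/3)   ← matches the target
Pairs with CG² = 1/3: (-1/2,1): +√(1/3)

(-1/2,1): +√(1/3)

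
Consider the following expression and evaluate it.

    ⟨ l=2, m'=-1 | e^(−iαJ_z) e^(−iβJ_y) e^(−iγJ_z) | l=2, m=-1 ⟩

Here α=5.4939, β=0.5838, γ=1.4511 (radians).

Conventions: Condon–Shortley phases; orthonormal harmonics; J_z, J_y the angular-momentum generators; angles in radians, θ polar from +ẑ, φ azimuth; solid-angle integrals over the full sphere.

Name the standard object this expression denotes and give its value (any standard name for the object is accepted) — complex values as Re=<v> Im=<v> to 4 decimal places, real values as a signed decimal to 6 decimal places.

Wigner D-matrix element, Re=0.4839 Im=0.3769

This is a Wigner D-matrix element — the rotation-matrix element ⟨l m'| R(α,β,γ) |l m⟩ in the angular-momentum basis.
Split into d^2_{-1,-1}(β=0.5838) × two z-phases.
c=cos(0.583800/2)=0.957699, s=sin(0.583800/2)=0.287772; N=√[1·6·1·6]=6.000000
Admissible k: 0..1 (factorial args all ≥0)
  k=0: (−1)^0·6.0000/(6)·0.9577^4·0.2878^0 = +0.841232
  k=1: (−1)^1·6.0000/(2)·0.9577^2·0.2878^2 = -0.227865
d^2_{-1,-1}(0.5838) = +0.841232 -0.227865 = +0.613367
D = (+0.704353-0.709850i)·(+0.613367)·(+0.119411+0.992845i) = +0.483872+0.376944i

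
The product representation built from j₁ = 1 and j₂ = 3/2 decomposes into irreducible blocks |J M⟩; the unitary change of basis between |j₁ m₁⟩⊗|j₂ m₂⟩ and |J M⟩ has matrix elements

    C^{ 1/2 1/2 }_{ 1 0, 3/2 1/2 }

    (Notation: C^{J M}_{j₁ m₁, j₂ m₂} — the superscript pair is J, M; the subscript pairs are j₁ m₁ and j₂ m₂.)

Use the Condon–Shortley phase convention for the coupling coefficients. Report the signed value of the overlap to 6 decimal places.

√[2·2!0!1!/4! · 1!1!2!1!1!0!] = √(1/3)
  +(−1)^1/∏(1,1,0,1,0,0)! = -1  (running -1)
⟨..|..⟩ = √(1/3)·(-1) = -0.577350

-0.577350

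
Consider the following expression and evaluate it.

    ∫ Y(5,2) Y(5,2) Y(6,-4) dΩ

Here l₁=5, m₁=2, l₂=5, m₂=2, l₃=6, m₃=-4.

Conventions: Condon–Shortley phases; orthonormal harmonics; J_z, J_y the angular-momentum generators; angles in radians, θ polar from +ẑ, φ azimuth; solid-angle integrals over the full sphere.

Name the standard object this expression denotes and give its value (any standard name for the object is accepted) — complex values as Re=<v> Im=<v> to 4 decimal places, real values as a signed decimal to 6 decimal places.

This is a Gaunt coefficient — the integral of a triple product of spherical harmonics over the sphere.
Checks pass: Σm=0; 16 even; l₃=6∈[0,10].
(2·5+1)(2·5+1)(2·6+1) = 1573
Δ: 4! 6! 6! / 17! → 1/28588560
sum: t=0:+1/345600 t=1:−1/13824 t=2:+1/5184 t=3:−1/13824 t=4:+1/345600 = 7/129600
3j²(5 5 6; 0 0 0) = Δ·Π!·Σ² = 80/7293  (sign +1)
sum: t=1:−1/207360 t=2:+1/57600 t=3:−1/207360 = 1/129600
3j²(5 5 6; 2 2 -4) = Δ·Π!·Σ² = 168/12155  (sign +1)
combine: 4πI² = 1573·80/7293·168/12155 = 896/3757
take √, sign +1: I = 0.13776169

Gaunt coefficient, +0.137762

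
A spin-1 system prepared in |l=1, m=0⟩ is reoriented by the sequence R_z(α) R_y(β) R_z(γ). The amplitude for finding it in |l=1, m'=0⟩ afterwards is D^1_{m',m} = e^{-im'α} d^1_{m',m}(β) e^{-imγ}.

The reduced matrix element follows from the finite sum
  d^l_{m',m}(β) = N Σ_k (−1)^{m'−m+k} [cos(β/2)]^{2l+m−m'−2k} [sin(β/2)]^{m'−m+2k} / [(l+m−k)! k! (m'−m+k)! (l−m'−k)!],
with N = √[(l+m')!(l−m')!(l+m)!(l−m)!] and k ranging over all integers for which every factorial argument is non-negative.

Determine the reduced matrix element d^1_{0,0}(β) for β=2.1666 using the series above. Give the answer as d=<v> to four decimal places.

d=-0.5612

d^1_{0,0}(β=2.1666) via the finite sum:
c=cos(2.166600/2)=0.468415, s=sin(2.166600/2)=0.883508; N=√[1·1·1·1]=1.000000
Admissible k: 0..1 (factorial args all ≥0)
  k=0: (−1)^0·1.0000/(1)·0.4684^2·0.8835^0 = +0.219413
  k=1: (−1)^1·1.0000/(1)·0.4684^0·0.8835^2 = -0.780587
d^1_{0,0}(2.1666) = +0.219413 -0.780587 = -0.561174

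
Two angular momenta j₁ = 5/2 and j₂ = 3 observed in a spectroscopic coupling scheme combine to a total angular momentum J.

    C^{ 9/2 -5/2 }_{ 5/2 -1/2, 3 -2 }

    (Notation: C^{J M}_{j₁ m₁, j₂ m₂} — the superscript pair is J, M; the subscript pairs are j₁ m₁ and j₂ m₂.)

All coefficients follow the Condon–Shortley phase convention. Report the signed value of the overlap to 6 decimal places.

triangle: 1!·4!·5!/11! = 2880/39916800
(j±m)!: 2!·3!·1!·5!·2!·7! = 14515200
prefactor² = (2J+1)·Δ·N² = 115200/11
  k=0: +1/(0!·1!·3!·1!·1!·4!) = 1/144
  k=1: −1/(1!·0!·2!·0!·2!·5!) = -1/480
Σ = 7/1440  ⇒  CG² = 115200/11·(7/1440)² = 49/198
CG = +√(49/198) = +0.497468

+0.497468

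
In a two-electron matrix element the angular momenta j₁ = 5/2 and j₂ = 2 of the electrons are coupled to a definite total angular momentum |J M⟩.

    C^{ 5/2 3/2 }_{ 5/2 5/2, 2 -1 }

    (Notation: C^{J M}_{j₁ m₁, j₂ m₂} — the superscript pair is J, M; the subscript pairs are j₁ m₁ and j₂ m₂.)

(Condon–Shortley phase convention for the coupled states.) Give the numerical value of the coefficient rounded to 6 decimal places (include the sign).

+0.654654

√[6·2!3!2!/8! · 5!0!1!3!4!1!] = √(432/7)
  +(−1)^0/∏(0,2,0,1,3,1)! = 1/12  (running 1/12)
⟨..|..⟩ = √(432/7)·(1/12) = +0.654654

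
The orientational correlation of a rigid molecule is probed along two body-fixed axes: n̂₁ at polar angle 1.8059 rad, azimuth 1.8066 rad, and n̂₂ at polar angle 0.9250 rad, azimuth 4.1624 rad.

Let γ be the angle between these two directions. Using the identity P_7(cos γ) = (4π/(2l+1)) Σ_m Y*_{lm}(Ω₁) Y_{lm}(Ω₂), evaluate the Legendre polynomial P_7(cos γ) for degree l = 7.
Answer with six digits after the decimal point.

-0.182939

Expand P_7 via completeness: Σ_{m} conj(Y_{7,m}) at Ω₁ times Y_{7,m} at Ω₂ —
  m=-7: Y*=+0.410030+0.032802i  Y=-0.067403+0.078684i  product -0.030218+0.030052i
  m=-6: Y*=+0.057269+0.364189i  Y=+0.288484+0.046065i  product -0.000255+0.107701i
  m=-5: Y*=+0.086895-0.035900i  Y=-0.168748-0.408607i  product -0.029332-0.029448i
  m=-4: Y*=+0.206009+0.283986i  Y=-0.180646+0.248199i  product -0.107700-0.000170i
  m=-3: Y*=-0.010599+0.012396i  Y=-0.120497-0.009560i  product +0.001396-0.001392i
  m=-2: Y*=+0.290236+0.148018i  Y=+0.165690+0.325522i  product -0.000094+0.119003i
  m=-1: Y*=-0.013591+0.056564i  Y=+0.017520-0.028577i  product +0.001378+0.001379i
  m=+0: Y*=+0.316206-0.000000i  Y=+0.351931+0.000000i  product +0.111283+0.000000i
  m=+1: Y*=+0.013591+0.056564i  Y=-0.017520-0.028577i  product +0.001378-0.001379i
  m=+2: Y*=+0.290236-0.148018i  Y=+0.165690-0.325522i  product -0.000094-0.119003i
  m=+3: Y*=+0.010599+0.012396i  Y=+0.120497-0.009560i  product +0.001396+0.001392i
  m=+4: Y*=+0.206009-0.283986i  Y=-0.180646-0.248199i  product -0.107700+0.000170i
  m=+5: Y*=-0.086895-0.035900i  Y=+0.168748-0.408607i  product -0.029332+0.029448i
  m=+6: Y*=+0.057269-0.364189i  Y=+0.288484-0.046065i  product -0.000255-0.107701i
  m=+7: Y*=-0.410030+0.032802i  Y=+0.067403+0.078684i  product -0.030218-0.030052i
Σ over m = -0.218368-0.000000i; ×(4π/15) → -0.182939-0.000000i. Real part: -0.182939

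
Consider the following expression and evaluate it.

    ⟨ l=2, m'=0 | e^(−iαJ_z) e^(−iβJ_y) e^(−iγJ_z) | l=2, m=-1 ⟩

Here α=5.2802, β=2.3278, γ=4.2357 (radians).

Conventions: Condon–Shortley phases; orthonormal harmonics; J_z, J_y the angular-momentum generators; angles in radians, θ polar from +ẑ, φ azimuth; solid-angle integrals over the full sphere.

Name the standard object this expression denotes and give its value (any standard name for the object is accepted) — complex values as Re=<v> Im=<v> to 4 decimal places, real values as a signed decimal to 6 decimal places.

Wigner D-matrix element, Re=-0.2805 Im=-0.5432

This is a Wigner D-matrix element — the rotation-matrix element ⟨l m'| R(α,β,γ) |l m⟩ in the angular-momentum basis.
D^2_{0,-1}(5.2802,2.3278,4.2357) = e^{-i·0·5.2802}·d^2_{0,-1}(2.3278)·e^{-i·-1·4.2357}. Compute d first:
With c≡cos(β/2)=0.395761 and s≡sin(β/2)=0.918354, N=[2·2·1·6]^{1/2}=4.898979
k∈{0,1} keeps every argument non-negative
  k=0: (−1)^1·4.8990/(2)·0.3958^3·0.9184^1 = -0.139439
  k=1: (−1)^2·4.8990/(2)·0.3958^1·0.9184^3 = +0.750824
d^2_{0,-1}(2.3278) = -0.139439 +0.750824 = +0.611385
D = (+1.000000+0.000000i)·(+0.611385)·(-0.458840-0.888519i) = -0.280528-0.543227i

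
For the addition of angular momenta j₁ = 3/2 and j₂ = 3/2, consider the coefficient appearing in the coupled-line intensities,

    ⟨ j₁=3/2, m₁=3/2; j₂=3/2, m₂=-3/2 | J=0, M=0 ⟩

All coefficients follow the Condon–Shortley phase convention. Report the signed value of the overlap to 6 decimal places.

√[1·3!0!0!/4! · 3!0!0!3!0!0!] = √(9)
  +(−1)^0/∏(0,3,0,0,0,0)! = 1/6  (running 1/6)
⟨..|..⟩ = √(9)·(1/6) = +0.500000

+√(1/4) = +0.500000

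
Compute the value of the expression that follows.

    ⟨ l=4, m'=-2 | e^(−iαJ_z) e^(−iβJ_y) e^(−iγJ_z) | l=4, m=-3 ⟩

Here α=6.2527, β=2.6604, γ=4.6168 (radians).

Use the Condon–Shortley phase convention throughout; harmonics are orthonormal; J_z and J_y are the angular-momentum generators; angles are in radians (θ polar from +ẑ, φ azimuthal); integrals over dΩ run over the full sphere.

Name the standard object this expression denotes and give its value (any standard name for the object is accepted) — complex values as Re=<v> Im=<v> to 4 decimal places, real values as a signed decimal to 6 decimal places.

Wigner D-matrix element, Re=0.0026 Im=0.0073

This is a Wigner D-matrix element — the rotation-matrix element ⟨l m'| R(α,β,γ) |l m⟩ in the angular-momentum basis.
D^4_{-2,-3}(6.2527,2.6604,4.6168) = e^{-i·-2·6.2527}·d^4_{-2,-3}(2.6604)·e^{-i·-3·4.6168}. Compute d first:
Half-angle: c=0.238282, s=0.971196. N=√(2·720·1·5040)=2693.993318
k∈{0,1} keeps every argument non-negative
  k=0: (−1)^1·2693.9933/(720)·0.2383^7·0.9712^1 = -0.000158
  k=1: (−1)^2·2693.9933/(240)·0.2383^5·0.9712^3 = +0.007899
d^4_{-2,-3}(2.6604) = -0.000158 +0.007899 = +0.007740
Phases: e^{-i·(-2)·6.2527}=+0.998142-0.060933i, e^{-i·(-3)·4.6168}=+0.282853+0.959163i ⇒ D=+0.002638+0.007277i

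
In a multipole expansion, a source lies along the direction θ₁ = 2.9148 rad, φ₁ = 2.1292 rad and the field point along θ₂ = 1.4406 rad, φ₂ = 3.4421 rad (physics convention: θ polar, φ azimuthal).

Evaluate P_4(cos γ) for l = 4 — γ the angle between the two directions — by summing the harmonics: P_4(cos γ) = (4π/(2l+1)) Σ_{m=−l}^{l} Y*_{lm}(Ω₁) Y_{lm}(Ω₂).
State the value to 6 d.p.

Addition theorem: P_4(cos γ) = (4π/9) Σ_m Y*_{lm}(Ω₁) Y_{lm}(Ω₂), m = −4…4:
  m=-4: Y*=-0.00070 + 0.00089j  Y=0.15419 - 0.39898j  product 0.00025 + 0.00042j
  m=-3: Y*=-0.01379 - 0.00145j  Y=-0.09828 + 0.12424j  product 0.00153 - 0.00157j
  m=-2: Y*=-0.04188 - 0.08582j  Y=-0.23925 + 0.16403j  product 0.02410 + 0.01366j
  m=-1: Y*=0.20024 - 0.32052j  Y=0.16765 - 0.05195j  product 0.01692 - 0.06414j
  m=+0: Y*=0.64181 + 0.00000j  Y=0.26492 + 0.00000j  product 0.17003 + 0.00000j
  m=+1: Y*=-0.20024 - 0.32052j  Y=-0.16765 - 0.05195j  product 0.01692 + 0.06414j
  m=+2: Y*=-0.04188 + 0.08582j  Y=-0.23925 - 0.16403j  product 0.02410 - 0.01366j
  m=+3: Y*=0.01379 - 0.00145j  Y=0.09828 + 0.12424j  product 0.00153 + 0.00157j
  m=+4: Y*=-0.00070 - 0.00089j  Y=0.15419 + 0.39898j  product 0.00025 - 0.00042j
Accumulated sum 0.25562 - 0.00000j; after 4π/(2l+1) scaling, 0.35692 - 0.00000j ⇒ P_4 = 0.356916

0.356916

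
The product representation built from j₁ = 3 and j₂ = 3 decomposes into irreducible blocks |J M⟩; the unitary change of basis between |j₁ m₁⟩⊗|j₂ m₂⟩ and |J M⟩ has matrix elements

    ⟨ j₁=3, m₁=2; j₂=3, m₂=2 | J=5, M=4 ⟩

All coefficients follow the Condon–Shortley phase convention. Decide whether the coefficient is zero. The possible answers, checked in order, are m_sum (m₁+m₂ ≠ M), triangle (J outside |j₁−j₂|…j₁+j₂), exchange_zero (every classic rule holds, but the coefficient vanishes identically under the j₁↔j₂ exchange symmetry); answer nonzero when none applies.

m-sum: m₁+m₂ = 2+2 = 4, M = 4  ✓
triangle: |j₁−j₂| = 0 ≤ J = 5 ≤ j₁+j₂ = 6  ✓
exchange: j₁=j₂ and m₁=m₂, and (−1)^(j₁+j₂−J) = (−1)^1 = −1 forces ⟨j₁m₁;j₂m₂|JM⟩ = −⟨j₂m₂;j₁m₁|JM⟩ = −⟨j₁m₁;j₂m₂|JM⟩ ⇒ the coefficient vanishes identically
Racah sum check: Σ_k collapses to 0 ⇒ CG = 0

exchange_zero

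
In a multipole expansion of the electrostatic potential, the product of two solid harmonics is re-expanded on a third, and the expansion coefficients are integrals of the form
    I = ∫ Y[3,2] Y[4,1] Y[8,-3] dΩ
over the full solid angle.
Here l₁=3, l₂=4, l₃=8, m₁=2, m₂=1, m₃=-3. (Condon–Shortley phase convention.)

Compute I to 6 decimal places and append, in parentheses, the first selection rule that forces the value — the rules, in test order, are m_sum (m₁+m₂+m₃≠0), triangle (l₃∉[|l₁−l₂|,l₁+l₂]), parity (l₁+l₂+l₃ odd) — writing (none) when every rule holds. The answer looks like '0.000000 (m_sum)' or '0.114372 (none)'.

0.000000 (triangle)

l₃=8 ∉ [1,7] — triangle fails ⇒ I = 0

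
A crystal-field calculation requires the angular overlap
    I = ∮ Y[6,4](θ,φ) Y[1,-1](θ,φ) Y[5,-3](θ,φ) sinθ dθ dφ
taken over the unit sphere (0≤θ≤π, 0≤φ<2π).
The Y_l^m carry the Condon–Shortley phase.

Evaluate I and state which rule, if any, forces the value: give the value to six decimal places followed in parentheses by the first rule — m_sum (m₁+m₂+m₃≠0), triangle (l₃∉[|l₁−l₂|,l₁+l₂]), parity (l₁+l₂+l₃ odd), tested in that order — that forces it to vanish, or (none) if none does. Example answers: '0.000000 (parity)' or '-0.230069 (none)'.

0.274090 (none)

Checks pass: Σm=0; 12 even; l₃=5∈[5,7].
(2·6+1)(2·1+1)(2·5+1) = 429
Δ: 2! 10! 0! / 13! → 1/858
sum: t=1:−1/14400 = -1/14400
3j²(6 1 5; 0 0 0) = Δ·Π!·Σ² = 6/143  (sign +1)
sum: t=0:+1/161280 = 1/161280
3j²(6 1 5; 4 -1 -3) = Δ·Π!·Σ² = 15/286  (sign +1)
combine: 4πI² = 429·6/143·15/286 = 135/143
take √, sign +1: I = 0.27409047
No selection rule forces the value: the integral is nonzero (none).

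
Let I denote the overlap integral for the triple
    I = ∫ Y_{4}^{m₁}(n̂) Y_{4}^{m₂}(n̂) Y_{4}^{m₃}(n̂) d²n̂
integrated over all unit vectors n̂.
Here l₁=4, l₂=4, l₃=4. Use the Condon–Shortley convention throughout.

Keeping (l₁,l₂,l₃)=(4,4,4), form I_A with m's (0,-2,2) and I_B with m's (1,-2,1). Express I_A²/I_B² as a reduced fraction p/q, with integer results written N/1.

121/360

l's match ⇒ only the (l;m) 3-j factors differ between A and B.
A: triangle coeff Δ(4,4,4) = 1/450450; Σ_t [0,2]: t=0:+1/2304 t=1:−1/216 t=2:+1/384 = -11/6912; (3j)²=11/1638 [(4 4 4; 0 -2 2)], sign=-1
B: triangle coeff Δ(4,4,4) = 1/450450; Σ_t [0,2]: t=0:+1/576 t=1:−1/144 t=2:+1/576 = -1/288; (3j)²=20/1001 [(4 4 4; 1 -2 1)], sign=+1
I_A²/I_B² = (11/1638)/(20/1001) = 121/360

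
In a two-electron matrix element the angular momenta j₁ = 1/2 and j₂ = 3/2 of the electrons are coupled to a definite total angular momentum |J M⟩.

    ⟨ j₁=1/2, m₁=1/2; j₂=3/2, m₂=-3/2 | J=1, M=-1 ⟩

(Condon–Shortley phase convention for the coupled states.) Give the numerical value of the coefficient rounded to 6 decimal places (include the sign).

j₁+j₂−J=1  J+j₁−j₂=0  J−j₁+j₂=2  j₁+j₂+J+1=4
(j₁±m₁, j₂±m₂, J±M) = (1,0,0,3,0,2)
P² = 3
sum k=0..0:
  [0] +1/2 = 1/2
S = 1/2
C² = P²·S² = 3/4 ; C = +0.866025

+0.866025  (= +√(3/4))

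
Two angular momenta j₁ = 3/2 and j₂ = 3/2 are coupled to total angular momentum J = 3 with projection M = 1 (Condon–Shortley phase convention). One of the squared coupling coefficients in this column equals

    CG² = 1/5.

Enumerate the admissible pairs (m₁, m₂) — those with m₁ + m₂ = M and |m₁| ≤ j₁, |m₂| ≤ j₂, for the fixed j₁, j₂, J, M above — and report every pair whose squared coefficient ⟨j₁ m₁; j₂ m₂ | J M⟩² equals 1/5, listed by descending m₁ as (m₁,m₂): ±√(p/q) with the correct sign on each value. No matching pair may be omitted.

(3/2,-1/2): +√(1/5); (-1/2,3/2): +√(1/5)

Admissible pairs with m₁+m₂ = M = 1: (-1/2,3/2), (1/2,1/2), (3/2,-1/2)
  (m₁,m₂)=(3/2,-1/2): CG² = 1/5, CG = +√(1/5)   ← matches the target
  (m₁,m₂)=(1/2,1/2): CG² = 3/5, CG = +√(3/5)
  (m₁,m₂)=(-1/2,3/2): CG² = 1/5, CG = +√(1/5)   ← matches the target
Pairs with CG² = 1/5: (3/2,-1/2): +√(1/5); (-1/2,3/2): +√(1/5)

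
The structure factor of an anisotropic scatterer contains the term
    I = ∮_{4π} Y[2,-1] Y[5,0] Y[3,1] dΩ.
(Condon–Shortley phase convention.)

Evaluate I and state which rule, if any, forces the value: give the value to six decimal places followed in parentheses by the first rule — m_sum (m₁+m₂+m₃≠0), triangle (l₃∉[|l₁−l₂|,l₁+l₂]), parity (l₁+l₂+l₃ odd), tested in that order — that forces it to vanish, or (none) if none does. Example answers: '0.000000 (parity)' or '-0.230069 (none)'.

Rules hold: Σm=0, L=10 even, 3≤3≤7.
N = 5·11·7 = 385
Δ = 4!·0!·6!/11! = 1/2310
Racah Σ t=2..2: t=2:+1/144 = 1/144
⇒ 3j(2 5 3; 0 0 0)² = 10/231, sgn -1
Racah Σ t=3..3: t=3:−1/288 = -1/288
⇒ 3j(2 5 3; -1 0 1)² = 5/231, sgn -1
4πI² = N·(3j₀)²·(3jₘ)² = 250/693
I = +1·√(0.36075/4π) = 0.16943318
No selection rule forces the value: the integral is nonzero (none).

0.169433 (none)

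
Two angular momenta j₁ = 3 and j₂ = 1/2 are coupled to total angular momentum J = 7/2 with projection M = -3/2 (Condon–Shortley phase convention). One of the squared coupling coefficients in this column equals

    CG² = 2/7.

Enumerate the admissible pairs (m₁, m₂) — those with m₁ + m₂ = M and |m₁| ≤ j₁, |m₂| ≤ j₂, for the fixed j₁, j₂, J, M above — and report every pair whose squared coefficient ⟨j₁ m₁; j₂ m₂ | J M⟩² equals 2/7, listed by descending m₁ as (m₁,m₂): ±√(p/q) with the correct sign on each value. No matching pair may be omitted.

Admissible pairs with m₁+m₂ = M = -3/2: (-2,1/2), (-1,-1/2)
  (m₁,m₂)=(-1,-1/2): CG² = 5/7, CG = +√(5/7)
  (m₁,m₂)=(-2,1/2): CG² = 2/7, CG = +√(2/7)   ← matches the target
Pairs with CG² = 2/7: (-2,1/2): +√(2/7)

(-2,1/2): +√(2/7)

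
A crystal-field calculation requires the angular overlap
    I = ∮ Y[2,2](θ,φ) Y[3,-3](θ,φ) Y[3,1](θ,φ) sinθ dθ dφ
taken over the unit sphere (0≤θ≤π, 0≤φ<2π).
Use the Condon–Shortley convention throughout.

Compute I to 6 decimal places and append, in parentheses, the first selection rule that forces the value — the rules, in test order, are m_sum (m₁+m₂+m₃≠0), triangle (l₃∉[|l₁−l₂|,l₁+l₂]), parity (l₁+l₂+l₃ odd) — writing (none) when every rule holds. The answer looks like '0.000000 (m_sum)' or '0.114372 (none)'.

0.132981 (none)

Checks pass: Σm=0; 8 even; l₃=3∈[1,5].
(2·2+1)(2·3+1)(2·3+1) = 245
Δ: 2! 2! 4! / 9! → 1/3780
sum: t=0:+1/24 t=1:−1/4 t=2:+1/24 = -1/6
3j²(2 3 3; 0 0 0) = Δ·Π!·Σ² = 4/105  (sign +1)
sum: t=0:+1/96 = 1/96
3j²(2 3 3; 2 -3 1) = Δ·Π!·Σ² = 1/42  (sign +1)
combine: 4πI² = 245·4/105·1/42 = 2/9
take √, sign +1: I = 0.13298076
No selection rule forces the value: the integral is nonzero (none).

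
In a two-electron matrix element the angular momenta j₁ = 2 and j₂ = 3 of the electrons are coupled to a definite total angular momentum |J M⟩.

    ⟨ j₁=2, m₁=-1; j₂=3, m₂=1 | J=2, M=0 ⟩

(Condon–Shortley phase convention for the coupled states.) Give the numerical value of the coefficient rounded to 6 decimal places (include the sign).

triangle: 3!*1!*3!/8! = 36/40320
(j±m)!: 1!*3!*4!*2!*2!*2! = 1152
prefactor² = (2J+1)*Δ*N² = 36/7
  k=2: +1/(2!*1!*1!*2!*0!*1!) = 1/4
  k=3: −1/(3!*0!*0!*1!*1!*2!) = -1/12
Σ = 1/6  ⇒  CG² = 36/7*(1/6)² = 1/7
CG = +√(1/7) = +0.377964

+√(1/7) ≈ +0.377964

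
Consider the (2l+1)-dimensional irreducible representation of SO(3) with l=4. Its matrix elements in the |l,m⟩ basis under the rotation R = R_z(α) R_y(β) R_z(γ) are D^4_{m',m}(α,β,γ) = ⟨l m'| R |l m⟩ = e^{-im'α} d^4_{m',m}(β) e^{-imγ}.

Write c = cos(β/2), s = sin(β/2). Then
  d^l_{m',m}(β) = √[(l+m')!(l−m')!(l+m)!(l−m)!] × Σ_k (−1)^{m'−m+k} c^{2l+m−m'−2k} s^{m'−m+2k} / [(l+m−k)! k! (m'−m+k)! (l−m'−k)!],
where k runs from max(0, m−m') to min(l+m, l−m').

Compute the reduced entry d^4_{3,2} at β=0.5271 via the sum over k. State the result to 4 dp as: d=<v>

d=-0.5957

d^4_{3,2}(β=0.5271) via the finite sum:
With c≡cos(β/2)=0.965471 and s≡sin(β/2)=0.260510, N=[5040·1·720·2]^{1/2}=2693.993318
Admissible k: 0..1 (factorial args all ≥0)
  k=0: (−1)^1·2693.9933/(720)·0.9655^7·0.2605^1 = -0.762190
  k=1: (−1)^2·2693.9933/(240)·0.9655^5·0.2605^3 = +0.166477
d^4_{3,2}(0.5271) = -0.762190 +0.166477 = -0.595713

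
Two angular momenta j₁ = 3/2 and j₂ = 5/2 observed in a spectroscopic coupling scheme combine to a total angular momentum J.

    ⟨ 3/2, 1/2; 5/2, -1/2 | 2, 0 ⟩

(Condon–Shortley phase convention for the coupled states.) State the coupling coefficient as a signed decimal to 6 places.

-0.267261  (= −√(1/14))

√[5·2!1!3!/7! · 2!1!2!3!2!2!] = √(8/7)
  +(−1)^0/∏(0,2,1,2,0,1)! = 1/4  (running 1/4)
  +(−1)^1/∏(1,1,0,1,1,2)! = -1/2  (running -1/4)
⟨..|..⟩ = √(8/7)·(-1/4) = -0.267261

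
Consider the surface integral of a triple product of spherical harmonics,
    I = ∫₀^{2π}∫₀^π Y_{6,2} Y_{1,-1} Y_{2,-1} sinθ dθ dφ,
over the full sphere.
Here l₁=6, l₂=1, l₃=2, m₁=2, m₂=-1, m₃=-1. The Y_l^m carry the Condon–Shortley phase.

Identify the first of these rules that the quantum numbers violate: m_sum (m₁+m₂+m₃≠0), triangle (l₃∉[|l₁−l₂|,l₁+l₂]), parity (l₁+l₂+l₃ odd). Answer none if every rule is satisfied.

m₁+m₂+m₃ = 2 − 1 − 1 = 0  ✓
triangle: need |l₁−l₂| ≤ l₃ ≤ l₁+l₂ = [5,7]; l₃=2 is outside  ✗
parity: l₁+l₂+l₃ = 9 is odd

triangle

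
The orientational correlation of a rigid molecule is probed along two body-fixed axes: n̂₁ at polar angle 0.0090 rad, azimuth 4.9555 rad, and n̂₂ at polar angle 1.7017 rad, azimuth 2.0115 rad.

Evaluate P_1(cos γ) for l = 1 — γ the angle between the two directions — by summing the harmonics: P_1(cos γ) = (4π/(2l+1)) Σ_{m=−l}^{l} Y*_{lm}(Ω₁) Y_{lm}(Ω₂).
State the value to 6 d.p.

Summing Y*_{l m}(θ₁,φ₁)·Y_{l m}(θ₂,φ₂) over m ∈ [−1, 1]; prefactor 4π/(2·1+1) = 4.188790:
  m=-1: (0.00075 - 0.00302j) × (-0.14612 - 0.30981j) = -0.00104 + 0.00021j  (running Σ = -0.00104 + 0.00021j)
  m=0: (0.48858 + 0.00000j) × (-0.06378 + 0.00000j) = -0.03116 + 0.00000j  (running Σ = -0.03220 + 0.00021j)
  m=1: (-0.00075 - 0.00302j) × (0.14612 - 0.30981j) = -0.00104 - 0.00021j  (running Σ = -0.03325 + 0.00000j)
Accumulated sum -0.03325 + 0.00000j; after 4π/(2l+1) scaling, -0.13927 + 0.00000j ⇒ P_1 = -0.139274

-0.139274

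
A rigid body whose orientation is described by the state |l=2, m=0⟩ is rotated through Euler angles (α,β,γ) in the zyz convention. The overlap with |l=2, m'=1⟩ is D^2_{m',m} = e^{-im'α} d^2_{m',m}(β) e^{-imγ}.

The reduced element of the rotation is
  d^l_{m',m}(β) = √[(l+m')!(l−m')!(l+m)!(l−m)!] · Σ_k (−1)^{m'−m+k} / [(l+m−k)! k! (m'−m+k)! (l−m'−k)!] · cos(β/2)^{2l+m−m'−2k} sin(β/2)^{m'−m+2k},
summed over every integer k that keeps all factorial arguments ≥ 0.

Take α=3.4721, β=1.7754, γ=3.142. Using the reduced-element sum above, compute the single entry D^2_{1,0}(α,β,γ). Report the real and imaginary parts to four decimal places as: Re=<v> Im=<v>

Re=-0.2305 Im=0.0791

D^2_{1,0}(3.4721,1.7754,3.1420) = e^{-i·1·3.4721}·d^2_{1,0}(1.7754)·e^{-i·0·3.1420}. Compute d first:
With c≡cos(β/2)=0.631198 and s≡sin(β/2)=0.775622, N=[6·1·2·2]^{1/2}=4.898979
k: max(0,(0)−(1))=0 … min(2+(0),2−(1))=1
  k=0: (−1)^1·4.8990/(2)·0.6312^3·0.7756^1 = -0.477773
  k=1: (−1)^2·4.8990/(2)·0.6312^1·0.7756^3 = +0.721425
d^2_{1,0}(1.7754) = -0.477773 +0.721425 = +0.243652
Phases: e^{-i·(1)·3.4721}=-0.945878+0.324523i, e^{-i·(0)·3.1420}=+1.000000+0.000000i ⇒ D=-0.230465+0.079071i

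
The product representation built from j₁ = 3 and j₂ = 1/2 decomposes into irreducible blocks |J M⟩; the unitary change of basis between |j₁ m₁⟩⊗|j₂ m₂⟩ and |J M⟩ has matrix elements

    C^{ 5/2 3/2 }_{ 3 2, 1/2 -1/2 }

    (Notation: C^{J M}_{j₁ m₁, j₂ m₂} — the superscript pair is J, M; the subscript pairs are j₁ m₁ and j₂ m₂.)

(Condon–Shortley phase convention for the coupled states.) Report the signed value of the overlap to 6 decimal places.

+0.845154  (= +√(5/7))

j₁+j₂−J=1  J+j₁−j₂=5  J−j₁+j₂=0  j₁+j₂+J+1=7
(j₁±m₁, j₂±m₂, J±M) = (5,1,0,1,4,1)
P² = 2880/7
sum k=0..0:
  [0] +1/24 = 1/24
S = 1/24
C² = P²·S² = 5/7 ; C = +0.845154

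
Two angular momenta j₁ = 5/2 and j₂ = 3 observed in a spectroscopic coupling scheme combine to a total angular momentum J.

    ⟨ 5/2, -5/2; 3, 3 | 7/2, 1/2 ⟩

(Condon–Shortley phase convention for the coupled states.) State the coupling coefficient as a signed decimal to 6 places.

+0.308607

j₁+j₂−J=2  J+j₁−j₂=3  J−j₁+j₂=4  j₁+j₂+J+1=10
(j₁±m₁, j₂±m₂, J±M) = (0,5,6,0,4,3)
P² = 55296/7
sum k=2..2:
  [2] +1/288 = 1/288
S = 1/288
C² = P²·S² = 2/21 ; C = +0.308607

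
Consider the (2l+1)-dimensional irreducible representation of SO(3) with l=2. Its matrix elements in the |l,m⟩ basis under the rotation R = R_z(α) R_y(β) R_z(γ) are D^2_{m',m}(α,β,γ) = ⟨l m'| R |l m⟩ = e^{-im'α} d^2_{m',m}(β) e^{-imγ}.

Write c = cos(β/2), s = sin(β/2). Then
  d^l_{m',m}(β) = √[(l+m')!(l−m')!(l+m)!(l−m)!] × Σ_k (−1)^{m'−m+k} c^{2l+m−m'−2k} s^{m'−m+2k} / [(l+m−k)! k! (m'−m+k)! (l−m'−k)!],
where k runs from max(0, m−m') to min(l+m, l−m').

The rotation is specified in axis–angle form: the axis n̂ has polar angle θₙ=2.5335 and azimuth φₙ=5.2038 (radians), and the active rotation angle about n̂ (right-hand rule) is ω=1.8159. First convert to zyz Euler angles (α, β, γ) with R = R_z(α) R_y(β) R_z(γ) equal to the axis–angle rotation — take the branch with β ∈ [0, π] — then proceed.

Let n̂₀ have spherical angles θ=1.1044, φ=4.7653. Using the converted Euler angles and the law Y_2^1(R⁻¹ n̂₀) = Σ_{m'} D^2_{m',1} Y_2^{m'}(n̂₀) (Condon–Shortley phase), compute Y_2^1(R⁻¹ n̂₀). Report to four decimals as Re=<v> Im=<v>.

Re=-0.0046 Im=-0.0015

Axis–angle → zyz. n̂ = (sinθₙcosφₙ, sinθₙsinφₙ, cosθₙ) = (+0.269581, -0.503700, -0.820739), ω = 1.8159.
R = I cosω + sinω [n̂]ₓ + (1−cosω) n̂n̂ᵀ gives
  R = [-0.152348, +0.627471, -0.763590; -0.964947, +0.072622, +0.252198; +0.213700, +0.775246, +0.594413]
β = atan2(√(R₁₃²+R₂₃²), R₃₃) = 0.934261; α = atan2(R₂₃, R₁₃) mod 2π = 2.822593; γ = atan2(R₃₂, −R₃₁) mod 2π = 1.839771
Need the full column D^2_{m',1} for m'=−2..2 at α=2.8226, β=0.9343, γ=1.8398.
cos(β/2)=0.892864, sin(β/2)=0.450326
d^2_{-2,1}: single k=3 term ⇒ +0.163079;  D = -0.128448-0.100478i
d^2_{-1,1}: k∈[2..3] ⇒ +0.485005 -0.041125 = +0.443880;  D = +0.246210+0.369337i
d^2_{0,1}: k∈[1..2] ⇒ +0.785161 -0.199730 = +0.585432;  D = -0.155575-0.564382i
d^2_{1,1}: k∈[0..1] ⇒ +0.635538 -0.485005 = +0.150533;  D = -0.007527+0.150344i
d^2_{2,1}: single k=0 term ⇒ -0.641082;  D = -0.231242+0.597924i
Y_2^{m'}(θ=1.1044,φ=4.7653) and Σ D·Y over m':
  (-0.1284-0.1005i)·(-0.3064+0.0326i)  (+0.2462+0.3693i)·(+0.0164+0.3099i)  (-0.1556-0.5644i)·(-0.1241+0.0000i)  (-0.0075+0.1503i)·(-0.0164+0.3099i)  (-0.2312+0.5979i)·(-0.3064-0.0326i)
Y_2^1(R⁻¹ n̂) = -0.004602-0.001519i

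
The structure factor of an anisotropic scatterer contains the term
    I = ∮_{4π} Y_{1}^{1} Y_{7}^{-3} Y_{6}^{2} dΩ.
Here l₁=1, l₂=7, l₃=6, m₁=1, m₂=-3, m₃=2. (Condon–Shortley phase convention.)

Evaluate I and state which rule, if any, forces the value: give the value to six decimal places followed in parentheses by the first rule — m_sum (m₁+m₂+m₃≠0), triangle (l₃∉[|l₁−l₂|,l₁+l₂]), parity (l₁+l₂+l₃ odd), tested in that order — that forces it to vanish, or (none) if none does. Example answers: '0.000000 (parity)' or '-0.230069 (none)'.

Rules hold: Σm=0, L=14 even, 6≤6≤8.
N = 3·15·13 = 585
Δ = 2!·0!·12!/15! = 1/1365
Racah Σ t=1..1: t=1:−1/518400 = -1/518400
⇒ 3j(1 7 6; 0 0 0)² = 7/195, sgn -1
Racah Σ t=0..0: t=0:+1/1935360 = 1/1935360
⇒ 3j(1 7 6; 1 -3 2)² = 3/91, sgn +1
4πI² = N·(3j₀)²·(3jₘ)² = 9/13
I = -1·√(0.692308/4π) = -0.23471705
No selection rule forces the value: the integral is nonzero (none).

-0.234717 (none)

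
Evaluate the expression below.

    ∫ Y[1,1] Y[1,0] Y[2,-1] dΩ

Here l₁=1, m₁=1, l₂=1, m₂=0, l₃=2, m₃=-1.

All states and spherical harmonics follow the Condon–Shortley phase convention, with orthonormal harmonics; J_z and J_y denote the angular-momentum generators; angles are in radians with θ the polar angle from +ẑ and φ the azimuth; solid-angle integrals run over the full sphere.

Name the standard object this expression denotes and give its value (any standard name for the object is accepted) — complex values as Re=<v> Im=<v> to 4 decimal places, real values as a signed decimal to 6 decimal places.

This is a Gaunt coefficient — the integral of a triple product of spherical harmonics over the sphere.
m-sum 0 ✓  L=4 even ✓  0≤2≤2 ✓
Π(2lᵢ+1) = 3×3×5 = 45
triangle coeff Δ(1,1,2) = 1/30
Σ_t [0,0]: t=0:+1/1 = 1/1
(3j)²=2/15 [(1 1 2; 0 0 0)], sign=+1
Σ_t [0,0]: t=0:+1/2 = 1/2
(3j)²=1/10 [(1 1 2; 1 0 -1)], sign=-1
⇒ 4πI² = 3/5
I = (-1)√(3/5/(4π)) = -0.21850969

Gaunt coefficient, -0.218510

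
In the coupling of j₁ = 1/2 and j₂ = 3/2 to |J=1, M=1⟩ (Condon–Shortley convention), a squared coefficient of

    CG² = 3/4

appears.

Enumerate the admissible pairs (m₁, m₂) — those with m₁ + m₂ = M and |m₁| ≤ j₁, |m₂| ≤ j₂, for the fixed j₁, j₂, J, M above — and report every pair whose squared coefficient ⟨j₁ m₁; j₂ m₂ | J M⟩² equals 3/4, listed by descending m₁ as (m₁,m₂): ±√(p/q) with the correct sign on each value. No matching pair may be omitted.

(-1/2,3/2): −√(3/4)

Admissible pairs with m₁+m₂ = M = 1: (-1/2,3/2), (1/2,1/2)
  (m₁,m₂)=(1/2,1/2): CG² = 1/4, CG = +√(1/4)
  (m₁,m₂)=(-1/2,3/2): CG² = 3/4, CG = −√(3/4)   ← matches the target
Pairs with CG² = 3/4: (-1/2,3/2): −√(3/4)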